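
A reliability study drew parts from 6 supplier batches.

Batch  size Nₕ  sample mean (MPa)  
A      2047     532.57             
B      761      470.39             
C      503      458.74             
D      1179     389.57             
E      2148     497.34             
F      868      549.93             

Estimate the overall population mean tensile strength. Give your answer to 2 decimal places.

490.78

N = 7506; weights Wₕ = Nₕ/N = (0.2727, 0.1014, 0.0670, 0.1571, 0.2862, 0.1156).
x̄_st = Σ Wₕ·x̄ₕ = 0.2727·532.57 + 0.1014·470.39 + 0.0670·458.74 + 0.1571·389.57 + 0.2862·497.34 + 0.1156·549.93 ≈ 490.7824...
→ 490.78.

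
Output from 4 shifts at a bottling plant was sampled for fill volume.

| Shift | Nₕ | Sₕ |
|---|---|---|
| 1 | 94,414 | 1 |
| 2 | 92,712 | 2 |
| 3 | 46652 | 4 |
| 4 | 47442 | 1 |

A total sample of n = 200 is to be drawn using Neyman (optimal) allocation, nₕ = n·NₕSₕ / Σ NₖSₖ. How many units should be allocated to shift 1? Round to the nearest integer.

1: NₕSₕ = 94414·1 = 94414
2: NₕSₕ = 92712·2 = 185424
3: NₕSₕ = 46652·4 = 186608
4: NₕSₕ = 47442·1 = 47442
Σ NₕSₕ = 513888.
n_1 = 200·94414/513888 = 36.745... → 37.

37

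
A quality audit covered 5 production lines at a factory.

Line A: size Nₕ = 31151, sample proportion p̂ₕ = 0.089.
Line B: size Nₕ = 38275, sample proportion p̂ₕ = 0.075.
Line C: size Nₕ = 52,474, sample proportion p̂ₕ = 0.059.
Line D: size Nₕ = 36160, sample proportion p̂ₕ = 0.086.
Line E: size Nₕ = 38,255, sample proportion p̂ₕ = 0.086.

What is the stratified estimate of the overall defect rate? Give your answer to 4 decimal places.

0.0771

N = 31151 + 38275 + 52474 + 36160 + 38255 = 196315.
Overall proportion = Σ (Nₕ/N)·p̂ₕ.
Σ Nₕp̂ₕ = 2772.439 + 2870.625 + 3095.966 + 3109.76 + 3289.93 = 15138.72.
15138.72 / 196315 = 0.077114... → 0.0771.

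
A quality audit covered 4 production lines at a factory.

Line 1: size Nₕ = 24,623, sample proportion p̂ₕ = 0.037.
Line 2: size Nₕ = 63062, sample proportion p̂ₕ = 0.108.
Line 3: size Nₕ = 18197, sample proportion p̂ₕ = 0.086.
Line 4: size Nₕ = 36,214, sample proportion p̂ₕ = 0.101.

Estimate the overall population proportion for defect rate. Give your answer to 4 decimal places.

Wₕ = Nₕ/N with N = 142096: 0.1733, 0.4438, 0.1281, 0.2549.
p̂_st = 0.1733·0.037 + 0.4438·0.108 + 0.1281·0.086 + 0.2549·0.101 ≈ 0.091095... → 0.0911.

0.0911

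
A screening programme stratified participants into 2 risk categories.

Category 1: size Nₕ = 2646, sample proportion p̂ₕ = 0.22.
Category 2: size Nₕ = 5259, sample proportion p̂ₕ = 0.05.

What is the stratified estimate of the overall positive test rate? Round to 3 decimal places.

0.107

N = 2646 + 5259 = 7905.
Overall proportion = Σ (Nₕ/N)·p̂ₕ.
Σ Nₕp̂ₕ = 582.12 + 262.95 = 845.07.
845.07 / 7905 = 0.10690... → 0.107.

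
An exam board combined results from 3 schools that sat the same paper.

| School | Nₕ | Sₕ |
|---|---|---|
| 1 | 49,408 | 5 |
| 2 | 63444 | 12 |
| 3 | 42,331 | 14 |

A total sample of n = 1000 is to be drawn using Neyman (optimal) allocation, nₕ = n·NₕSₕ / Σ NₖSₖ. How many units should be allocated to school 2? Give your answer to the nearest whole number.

1: NₕSₕ = 49408·5 = 247040
2: NₕSₕ = 63444·12 = 761328
3: NₕSₕ = 42331·14 = 592634
Σ NₕSₕ = 1601002.
n_2 = 1000·761328/1601002 = 475.532... → 476.

476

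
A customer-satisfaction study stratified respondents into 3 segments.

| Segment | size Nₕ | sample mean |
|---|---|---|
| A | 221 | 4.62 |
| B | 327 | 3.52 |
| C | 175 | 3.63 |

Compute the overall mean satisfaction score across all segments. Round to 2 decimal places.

3.88

x̄_st = (Σ Nₕx̄ₕ) / (Σ Nₕ) = (221·4.62 + 327·3.52 + 175·3.63) / 723
= 2807.31 / 723 = 3.8829... → 3.88.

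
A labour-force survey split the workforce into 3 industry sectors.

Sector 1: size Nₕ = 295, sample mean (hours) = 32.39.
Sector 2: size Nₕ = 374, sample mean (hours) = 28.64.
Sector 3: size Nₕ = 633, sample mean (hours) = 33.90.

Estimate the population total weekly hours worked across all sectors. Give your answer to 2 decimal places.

1: 295·32.39 = 9555.05
2: 374·28.64 = 10711.36
3: 633·33.90 = 21458.7
τ̂ = Σ Nₕx̄ₕ = 41725.11.

41725.11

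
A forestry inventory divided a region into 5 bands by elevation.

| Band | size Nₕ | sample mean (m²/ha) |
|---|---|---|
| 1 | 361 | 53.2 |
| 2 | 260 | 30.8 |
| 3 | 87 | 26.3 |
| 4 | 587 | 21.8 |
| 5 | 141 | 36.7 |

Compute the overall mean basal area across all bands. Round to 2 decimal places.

N = 1436; weights Wₕ = Nₕ/N = (0.2514, 0.1811, 0.0606, 0.4088, 0.0982).
x̄_st = Σ Wₕ·x̄ₕ = 0.2514·53.2 + 0.1811·30.8 + 0.0606·26.3 + 0.4088·21.8 + 0.0982·36.7 ≈ 33.0589...
→ 33.06.

33.06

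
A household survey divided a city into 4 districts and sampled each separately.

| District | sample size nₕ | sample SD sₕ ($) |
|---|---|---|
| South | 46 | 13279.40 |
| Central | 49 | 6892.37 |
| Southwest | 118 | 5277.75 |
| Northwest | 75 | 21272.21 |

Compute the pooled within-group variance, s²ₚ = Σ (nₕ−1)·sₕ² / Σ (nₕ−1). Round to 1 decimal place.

Degrees of freedom: 45 + 48 + 117 + 74 = 284.
Σ(nₕ−1)sₕ² = 45·176342464.36 + 48·47504764.2169 + 117·27854645.0625 + 74·452506918.2841 = 46960145003.9471.
s²ₚ = 46960145003.9471 / 284 = 165352623.253... → 165352623.3.

165352623.3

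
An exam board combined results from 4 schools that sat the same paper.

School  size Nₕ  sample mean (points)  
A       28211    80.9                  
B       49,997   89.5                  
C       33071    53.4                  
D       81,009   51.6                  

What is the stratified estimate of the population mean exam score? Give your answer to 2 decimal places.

N = 28211 + 49997 + 33071 + 81009 = 192288.
Overall mean = Σ (Nₕ/N)·x̄ₕ — weight by population share, not a simple average.
Σ Nₕx̄ₕ = 28211·80.9 + 49997·89.5 + 33071·53.4 + 81009·51.6 = 2282269.9 + 4474731.5 + 1765991.4 + 4180064.4 = 12703057.2.
Divide by N: 12703057.2 / 192288 = 66.0627... → 66.06.

66.06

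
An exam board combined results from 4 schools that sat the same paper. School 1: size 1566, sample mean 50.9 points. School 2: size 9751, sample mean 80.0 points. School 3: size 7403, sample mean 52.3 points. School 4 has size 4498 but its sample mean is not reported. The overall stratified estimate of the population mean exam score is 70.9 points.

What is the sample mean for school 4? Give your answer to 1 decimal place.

N = 1566 + 9751 + 7403 + 4498 = 23218.
Overall total = μ·N = 70.9·23218 = 1646156.2.
Subtract the known strata: 1566·50.9 + 9751·80.0 + 7403·52.3 = 1246966.3.
Remaining total for school 4: 1646156.2 − 1246966.3 = 399189.9.
Divide by its size: 399189.9 / 4498 = 88.748... → 88.7.

88.7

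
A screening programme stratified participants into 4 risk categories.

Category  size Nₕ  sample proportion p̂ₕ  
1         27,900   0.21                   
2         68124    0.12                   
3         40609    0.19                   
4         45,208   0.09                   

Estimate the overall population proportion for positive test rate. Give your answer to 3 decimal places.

0.142

N = 27900 + 68124 + 40609 + 45208 = 181841.
Overall proportion = Σ (Nₕ/N)·p̂ₕ.
Σ Nₕp̂ₕ = 5859 + 8174.88 + 7715.71 + 4068.72 = 25818.31.
25818.31 / 181841 = 0.14198... → 0.142.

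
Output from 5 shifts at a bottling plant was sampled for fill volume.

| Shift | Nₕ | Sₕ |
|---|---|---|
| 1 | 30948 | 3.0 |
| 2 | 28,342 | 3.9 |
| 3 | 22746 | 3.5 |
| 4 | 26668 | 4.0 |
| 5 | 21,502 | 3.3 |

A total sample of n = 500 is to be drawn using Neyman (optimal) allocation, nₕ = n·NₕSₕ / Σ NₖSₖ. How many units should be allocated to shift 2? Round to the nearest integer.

1: NₕSₕ = 30948·3.0 = 92844
2: NₕSₕ = 28342·3.9 = 110533.8
3: NₕSₕ = 22746·3.5 = 79611
4: NₕSₕ = 26668·4.0 = 106672
5: NₕSₕ = 21502·3.3 = 70956.6
Σ NₕSₕ = 460617.4.
n_2 = 500·110533.8/460617.4 = 119.984... → 120.

120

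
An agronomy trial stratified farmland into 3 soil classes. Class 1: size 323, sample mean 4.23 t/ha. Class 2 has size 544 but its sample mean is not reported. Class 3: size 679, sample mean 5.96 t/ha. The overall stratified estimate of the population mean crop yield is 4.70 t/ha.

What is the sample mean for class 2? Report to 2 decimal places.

3.41

Σ Nₕx̄ₕ = N·μ, so 544·x̄_2 = 1546·4.70 − (323·4.23 + 679·5.96).
= 7266.2 − 5413.13 = 1853.07.
x̄_2 = 1853.07 / 544 = 3.4064... → 3.41.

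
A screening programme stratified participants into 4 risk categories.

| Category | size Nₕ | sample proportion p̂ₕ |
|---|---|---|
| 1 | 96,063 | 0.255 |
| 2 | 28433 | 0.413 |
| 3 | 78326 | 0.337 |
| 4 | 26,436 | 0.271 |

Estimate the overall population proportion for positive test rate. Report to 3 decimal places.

N = 96063 + 28433 + 78326 + 26436 = 229258.
Overall proportion = Σ (Nₕ/N)·p̂ₕ.
Σ Nₕp̂ₕ = 24496.065 + 11742.829 + 26395.862 + 7164.156 = 69798.912.
69798.912 / 229258 = 0.30446... → 0.304.

0.304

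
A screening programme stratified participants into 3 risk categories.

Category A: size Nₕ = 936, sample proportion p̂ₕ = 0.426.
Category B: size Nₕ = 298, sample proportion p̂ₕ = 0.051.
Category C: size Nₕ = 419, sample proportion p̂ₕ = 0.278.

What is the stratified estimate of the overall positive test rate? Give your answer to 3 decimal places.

Wₕ = Nₕ/N with N = 1653: 0.5662, 0.1803, 0.2535.
p̂_st = 0.5662·0.426 + 0.1803·0.051 + 0.2535·0.278 ≈ 0.32088... → 0.321.

0.321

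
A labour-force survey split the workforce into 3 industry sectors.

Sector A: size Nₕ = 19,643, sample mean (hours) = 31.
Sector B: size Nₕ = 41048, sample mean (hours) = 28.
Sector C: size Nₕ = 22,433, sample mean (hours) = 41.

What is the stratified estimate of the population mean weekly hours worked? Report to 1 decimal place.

32.2

x̄_st = (Σ Nₕx̄ₕ) / (Σ Nₕ) = (19643·31 + 41048·28 + 22433·41) / 83124
= 2678030 / 83124 = 32.217... → 32.2.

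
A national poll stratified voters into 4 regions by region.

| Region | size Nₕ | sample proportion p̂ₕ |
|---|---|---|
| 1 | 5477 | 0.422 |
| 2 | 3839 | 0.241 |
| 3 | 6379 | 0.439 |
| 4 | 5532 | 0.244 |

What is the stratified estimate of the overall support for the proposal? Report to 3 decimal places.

Wₕ = Nₕ/N with N = 21227: 0.2580, 0.1809, 0.3005, 0.2606.
p̂_st = 0.2580·0.422 + 0.1809·0.241 + 0.3005·0.439 + 0.2606·0.244 ≈ 0.34799... → 0.348.

0.348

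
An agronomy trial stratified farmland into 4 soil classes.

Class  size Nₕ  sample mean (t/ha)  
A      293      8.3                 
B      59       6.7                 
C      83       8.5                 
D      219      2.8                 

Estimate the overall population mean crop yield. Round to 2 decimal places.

6.34

N = 654; weights Wₕ = Nₕ/N = (0.4480, 0.0902, 0.1269, 0.3349).
x̄_st = Σ Wₕ·x̄ₕ = 0.4480·8.3 + 0.0902·6.7 + 0.1269·8.5 + 0.3349·2.8 ≈ 6.3393...
→ 6.34.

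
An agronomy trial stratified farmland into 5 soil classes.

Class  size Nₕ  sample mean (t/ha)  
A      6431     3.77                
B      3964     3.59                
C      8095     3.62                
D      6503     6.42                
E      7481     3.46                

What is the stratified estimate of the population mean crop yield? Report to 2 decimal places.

N = 32474; weights Wₕ = Nₕ/N = (0.1980, 0.1221, 0.2493, 0.2003, 0.2304).
x̄_st = Σ Wₕ·x̄ₕ = 0.1980·3.77 + 0.1221·3.59 + 0.2493·3.62 + 0.2003·6.42 + 0.2304·3.46 ≈ 4.1699...
→ 4.17.

4.17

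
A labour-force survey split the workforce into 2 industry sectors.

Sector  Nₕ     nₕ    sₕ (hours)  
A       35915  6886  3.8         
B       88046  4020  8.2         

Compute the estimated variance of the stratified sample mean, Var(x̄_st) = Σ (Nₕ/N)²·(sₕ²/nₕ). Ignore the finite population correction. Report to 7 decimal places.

N = 123961. Term for each stratum: Wₕ²sₕ²/nₕ.
Var(x̄_st) = 0.0001760280 + 0.0084382186 = 0.0086142466 → 0.0086142.

0.0086142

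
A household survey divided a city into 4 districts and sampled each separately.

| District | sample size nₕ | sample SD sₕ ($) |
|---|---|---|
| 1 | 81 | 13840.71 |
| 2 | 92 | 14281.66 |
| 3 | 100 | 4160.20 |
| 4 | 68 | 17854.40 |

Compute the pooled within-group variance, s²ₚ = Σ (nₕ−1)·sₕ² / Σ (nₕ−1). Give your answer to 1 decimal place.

169014129.0

Degrees of freedom: 80 + 91 + 99 + 67 = 337.
Σ(nₕ−1)sₕ² = 80·191565253.3041 + 91·203965812.3556 + 99·17307264.04 + 67·318779599.36 = 56957761485.7676.
s²ₚ = 56957761485.7676 / 337 = 169014129.038... → 169014129.0.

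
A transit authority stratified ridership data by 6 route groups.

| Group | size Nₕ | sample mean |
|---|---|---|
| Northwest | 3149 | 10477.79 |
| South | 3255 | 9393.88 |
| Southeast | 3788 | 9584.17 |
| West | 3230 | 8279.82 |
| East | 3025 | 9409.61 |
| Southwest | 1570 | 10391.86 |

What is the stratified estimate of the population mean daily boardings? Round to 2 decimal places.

9513.21

N = 18017; weights Wₕ = Nₕ/N = (0.1748, 0.1807, 0.2102, 0.1793, 0.1679, 0.0871).
x̄_st = Σ Wₕ·x̄ₕ = 0.1748·10477.79 + 0.1807·9393.88 + 0.2102·9584.17 + 0.1793·8279.82 + 0.1679·9409.61 + 0.0871·10391.86 ≈ 9513.2145...
→ 9513.21.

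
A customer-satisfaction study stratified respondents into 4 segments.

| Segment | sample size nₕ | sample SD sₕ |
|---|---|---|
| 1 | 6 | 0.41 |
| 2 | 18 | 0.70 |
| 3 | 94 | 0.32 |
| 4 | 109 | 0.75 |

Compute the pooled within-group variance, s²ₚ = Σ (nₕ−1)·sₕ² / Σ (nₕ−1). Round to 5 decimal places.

0.35625

1: (6−1)·0.41² = 5·0.1681 = 0.8405
2: (18−1)·0.70² = 17·0.49 = 8.33
3: (94−1)·0.32² = 93·0.1024 = 9.5232
4: (109−1)·0.75² = 108·0.5625 = 60.75
Numerator = 79.4437; denominator = Σ(nₕ−1) = 223.
s²ₚ = 79.4437/223 = 0.3562498... → 0.35625.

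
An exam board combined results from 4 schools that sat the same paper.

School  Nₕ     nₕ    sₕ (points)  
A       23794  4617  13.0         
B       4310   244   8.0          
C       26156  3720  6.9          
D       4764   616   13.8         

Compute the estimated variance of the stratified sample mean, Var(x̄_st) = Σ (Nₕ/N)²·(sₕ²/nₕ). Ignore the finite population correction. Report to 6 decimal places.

N = 59024; Wₕ = Nₕ/N.
school A: (23794/59024)²·13.0²/4617 = 0.005948459
school B: (4310/59024)²·8.0²/244 = 0.001398580
school C: (26156/59024)²·6.9²/3720 = 0.002513279
school D: (4764/59024)²·13.8²/616 = 0.002014020
Sum = 0.011874337 → 0.011874.

0.011874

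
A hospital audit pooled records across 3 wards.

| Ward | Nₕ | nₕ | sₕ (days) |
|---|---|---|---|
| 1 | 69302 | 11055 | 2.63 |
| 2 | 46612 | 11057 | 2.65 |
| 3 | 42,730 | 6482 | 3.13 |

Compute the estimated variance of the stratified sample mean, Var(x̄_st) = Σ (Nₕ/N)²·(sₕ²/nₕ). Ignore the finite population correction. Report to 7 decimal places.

0.0002839

N = 158644. Term for each stratum: Wₕ²sₕ²/nₕ.
Var(x̄_st) = 0.0001193980 + 0.0000548280 + 0.0001096473 = 0.0002838734 → 0.0002839.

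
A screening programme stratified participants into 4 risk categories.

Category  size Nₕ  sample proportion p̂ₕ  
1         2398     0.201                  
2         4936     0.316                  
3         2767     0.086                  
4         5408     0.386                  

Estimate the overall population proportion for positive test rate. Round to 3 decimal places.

0.282

Wₕ = Nₕ/N with N = 15509: 0.1546, 0.3183, 0.1784, 0.3487.
p̂_st = 0.1546·0.201 + 0.3183·0.316 + 0.1784·0.086 + 0.3487·0.386 ≈ 0.28159... → 0.282.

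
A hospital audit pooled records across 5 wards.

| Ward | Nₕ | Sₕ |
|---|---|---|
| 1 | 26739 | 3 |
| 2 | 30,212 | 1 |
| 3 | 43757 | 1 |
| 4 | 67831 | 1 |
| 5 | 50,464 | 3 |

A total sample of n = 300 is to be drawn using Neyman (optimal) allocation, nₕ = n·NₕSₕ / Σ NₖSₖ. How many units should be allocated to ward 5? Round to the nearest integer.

122

Σ NₕSₕ = 26739·3 + 30212·1 + 43757·1 + 67831·1 + 50464·3 = 373409.
Share for 5: 151392/373409 = 0.40543.
n_5 = 300 × 0.40543 = 121.630... → 122.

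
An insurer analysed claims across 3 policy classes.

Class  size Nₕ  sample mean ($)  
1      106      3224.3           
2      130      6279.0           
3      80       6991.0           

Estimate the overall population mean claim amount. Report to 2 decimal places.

N = 316; weights Wₕ = Nₕ/N = (0.3354, 0.4114, 0.2532).
x̄_st = Σ Wₕ·x̄ₕ = 0.3354·3224.3 + 0.4114·6279.0 + 0.2532·6991.0 ≈ 5434.5753...
→ 5434.58.

5434.58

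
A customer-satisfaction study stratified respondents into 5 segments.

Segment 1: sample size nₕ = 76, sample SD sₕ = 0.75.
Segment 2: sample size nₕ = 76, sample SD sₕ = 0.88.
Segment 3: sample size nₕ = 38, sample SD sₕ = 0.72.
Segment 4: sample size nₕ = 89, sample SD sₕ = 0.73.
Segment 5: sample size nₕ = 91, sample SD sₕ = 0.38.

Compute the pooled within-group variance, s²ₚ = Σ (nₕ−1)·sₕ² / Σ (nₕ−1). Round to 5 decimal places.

0.49134

1: (76−1)·0.75² = 75·0.5625 = 42.1875
2: (76−1)·0.88² = 75·0.7744 = 58.08
3: (38−1)·0.72² = 37·0.5184 = 19.1808
4: (89−1)·0.73² = 88·0.5329 = 46.8952
5: (91−1)·0.38² = 90·0.1444 = 12.996
Numerator = 179.3395; denominator = Σ(nₕ−1) = 365.
s²ₚ = 179.3395/365 = 0.4913411... → 0.49134.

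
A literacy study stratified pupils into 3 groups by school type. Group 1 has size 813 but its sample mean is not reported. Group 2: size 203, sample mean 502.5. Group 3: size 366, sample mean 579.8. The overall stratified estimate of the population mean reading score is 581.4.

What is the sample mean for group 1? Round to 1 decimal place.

601.8

Σ Nₕx̄ₕ = N·μ, so 813·x̄_1 = 1382·581.4 − (203·502.5 + 366·579.8).
= 803494.8 − 314214.3 = 489280.5.
x̄_1 = 489280.5 / 813 = 601.821... → 601.8.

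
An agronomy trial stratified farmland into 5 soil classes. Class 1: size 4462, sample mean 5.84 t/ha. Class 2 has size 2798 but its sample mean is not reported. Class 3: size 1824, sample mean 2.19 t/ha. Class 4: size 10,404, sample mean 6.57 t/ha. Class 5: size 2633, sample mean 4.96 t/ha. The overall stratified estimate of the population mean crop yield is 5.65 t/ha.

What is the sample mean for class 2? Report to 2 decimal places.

4.83

N = 4462 + 2798 + 1824 + 10404 + 2633 = 22121.
Overall total = μ·N = 5.65·22121 = 124983.65.
Subtract the known strata: 4462·5.84 + 1824·2.19 + 10404·6.57 + 2633·4.96 = 111466.6.
Remaining total for class 2: 124983.65 − 111466.6 = 13517.05.
Divide by its size: 13517.05 / 2798 = 4.8310... → 4.83.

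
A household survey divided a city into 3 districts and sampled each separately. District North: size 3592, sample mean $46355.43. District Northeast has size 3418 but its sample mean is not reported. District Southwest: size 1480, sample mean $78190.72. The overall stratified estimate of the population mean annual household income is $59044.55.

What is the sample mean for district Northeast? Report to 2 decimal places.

64089.31

N = 3592 + 3418 + 1480 = 8490.
Overall total = μ·N = 59044.55·8490 = 501288229.5.
Subtract the known strata: 3592·46355.43 + 1480·78190.72 = 282230970.16.
Remaining total for district Northeast: 501288229.5 − 282230970.16 = 219057259.34.
Divide by its size: 219057259.34 / 3418 = 64089.3093... → 64089.31.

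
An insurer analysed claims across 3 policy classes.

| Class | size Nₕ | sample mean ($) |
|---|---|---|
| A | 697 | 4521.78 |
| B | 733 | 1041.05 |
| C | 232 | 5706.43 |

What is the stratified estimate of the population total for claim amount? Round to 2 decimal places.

A: 697·4521.78 = 3151680.66
B: 733·1041.05 = 763089.65
C: 232·5706.43 = 1323891.76
τ̂ = Σ Nₕx̄ₕ = 5238662.07.

5238662.07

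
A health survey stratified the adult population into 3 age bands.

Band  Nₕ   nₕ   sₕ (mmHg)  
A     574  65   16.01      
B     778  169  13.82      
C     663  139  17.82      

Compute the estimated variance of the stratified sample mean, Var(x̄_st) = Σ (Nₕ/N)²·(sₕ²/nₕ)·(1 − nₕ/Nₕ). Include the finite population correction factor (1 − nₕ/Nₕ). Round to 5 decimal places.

N = 2015. Term for each stratum: Wₕ²sₕ²/nₕ·(1−nₕ/Nₕ).
Var(x̄_st) = 0.28375850 + 0.13187916 + 0.19547684 = 0.61111450 → 0.61111.

0.61111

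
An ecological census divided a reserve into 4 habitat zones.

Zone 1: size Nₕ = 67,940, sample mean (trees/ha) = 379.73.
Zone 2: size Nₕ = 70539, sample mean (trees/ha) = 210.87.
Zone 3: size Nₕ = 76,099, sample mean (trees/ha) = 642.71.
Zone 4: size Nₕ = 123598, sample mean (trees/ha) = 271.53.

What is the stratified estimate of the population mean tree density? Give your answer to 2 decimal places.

N = 67940 + 70539 + 76099 + 123598 = 338176.
The stratified mean weights each stratum mean by its population share Nₕ/N.
Σ Nₕx̄ₕ = 67940·379.73 + 70539·210.87 + 76099·642.71 + 123598·271.53 = 25798856.2 + 14874558.93 + 48909588.29 + 33560564.94 = 123143568.36.
Divide by N: 123143568.36 / 338176 = 364.1405... → 364.14.

364.14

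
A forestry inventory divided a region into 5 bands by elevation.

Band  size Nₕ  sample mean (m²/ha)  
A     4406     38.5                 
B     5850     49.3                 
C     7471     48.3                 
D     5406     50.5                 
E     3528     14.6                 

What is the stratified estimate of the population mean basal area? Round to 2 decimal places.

42.89

x̄_st = (Σ Nₕx̄ₕ) / (Σ Nₕ) = (4406·38.5 + 5850·49.3 + 7471·48.3 + 5406·50.5 + 3528·14.6) / 26661
= 1143397.1 / 26661 = 42.8865... → 42.89.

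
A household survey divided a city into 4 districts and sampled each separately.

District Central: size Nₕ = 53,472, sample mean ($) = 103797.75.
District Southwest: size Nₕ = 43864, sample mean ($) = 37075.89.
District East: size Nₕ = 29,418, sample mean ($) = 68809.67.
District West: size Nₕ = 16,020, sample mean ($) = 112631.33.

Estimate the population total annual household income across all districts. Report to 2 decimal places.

11005166905.62

Estimate total by summing Nₕ·x̄ₕ over strata.
53472·103797.75 + 43864·37075.89 + 29418·68809.67 + 16020·112631.33 = 5550273288 + 1626296838.96 + 2024242872.06 + 1804353906.6 = 11005166905.62.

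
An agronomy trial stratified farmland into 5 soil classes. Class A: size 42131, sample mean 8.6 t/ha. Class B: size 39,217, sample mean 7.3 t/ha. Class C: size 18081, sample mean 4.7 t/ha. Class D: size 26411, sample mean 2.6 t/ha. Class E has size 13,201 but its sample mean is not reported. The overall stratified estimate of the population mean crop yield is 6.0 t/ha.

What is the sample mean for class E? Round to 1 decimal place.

Σ Nₕx̄ₕ = N·μ, so 13201·x̄_E = 139041·6.0 − (42131·8.6 + 39217·7.3 + 18081·4.7 + 26411·2.6).
= 834246 − 802260 = 31986.
x̄_E = 31986 / 13201 = 2.423... → 2.4.

2.4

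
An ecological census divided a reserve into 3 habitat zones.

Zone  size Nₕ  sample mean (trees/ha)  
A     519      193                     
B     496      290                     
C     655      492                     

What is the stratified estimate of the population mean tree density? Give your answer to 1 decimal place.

339.1

N = 1670; weights Wₕ = Nₕ/N = (0.3108, 0.2970, 0.3922).
x̄_st = Σ Wₕ·x̄ₕ = 0.3108·193 + 0.2970·290 + 0.3922·492 ≈ 339.082...
→ 339.1.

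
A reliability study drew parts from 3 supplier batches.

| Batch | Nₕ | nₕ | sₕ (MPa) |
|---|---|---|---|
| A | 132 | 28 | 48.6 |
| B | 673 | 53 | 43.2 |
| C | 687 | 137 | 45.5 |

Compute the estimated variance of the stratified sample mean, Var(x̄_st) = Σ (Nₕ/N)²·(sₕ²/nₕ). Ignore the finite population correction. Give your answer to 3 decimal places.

N = 1492. Term for each stratum: Wₕ²sₕ²/nₕ.
Var(x̄_st) = 0.660275 + 7.164471 + 3.203893 = 11.028639 → 11.029.

11.029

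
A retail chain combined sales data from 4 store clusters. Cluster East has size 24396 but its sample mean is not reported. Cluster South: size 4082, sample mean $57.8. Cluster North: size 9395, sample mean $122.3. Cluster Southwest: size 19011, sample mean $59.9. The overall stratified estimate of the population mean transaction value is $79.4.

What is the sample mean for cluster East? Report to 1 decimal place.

Σ Nₕx̄ₕ = N·μ, so 24396·x̄_East = 56884·79.4 − (4082·57.8 + 9395·122.3 + 19011·59.9).
= 4516589.6 − 2523707 = 1992882.6.
x̄_East = 1992882.6 / 24396 = 81.689... → 81.7.

81.7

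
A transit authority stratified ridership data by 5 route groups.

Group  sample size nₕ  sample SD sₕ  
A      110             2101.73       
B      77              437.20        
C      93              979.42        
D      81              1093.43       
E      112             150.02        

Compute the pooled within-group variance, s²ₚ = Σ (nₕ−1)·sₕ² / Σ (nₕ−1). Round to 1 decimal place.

1458134.2

Degrees of freedom: 109 + 76 + 92 + 80 + 111 = 468.
Σ(nₕ−1)sₕ² = 109·4417268.9929 + 76·191143.84 + 92·959263.5364 + 80·1195589.1649 + 111·22506.0004 = 682406796.6513.
s²ₚ = 682406796.6513 / 468 = 1458134.181... → 1458134.2.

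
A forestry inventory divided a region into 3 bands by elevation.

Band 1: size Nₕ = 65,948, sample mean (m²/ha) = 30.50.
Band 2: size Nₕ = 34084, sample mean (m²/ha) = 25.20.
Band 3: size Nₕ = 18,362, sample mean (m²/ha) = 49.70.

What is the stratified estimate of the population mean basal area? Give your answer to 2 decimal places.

N = 65948 + 34084 + 18362 = 118394.
Weight each subgroup mean by Nₕ/N and sum.
Σ Nₕx̄ₕ = 65948·30.50 + 34084·25.20 + 18362·49.70 = 2011414 + 858916.8 + 912591.4 = 3782922.2.
Divide by N: 3782922.2 / 118394 = 31.9520... → 31.95.

31.95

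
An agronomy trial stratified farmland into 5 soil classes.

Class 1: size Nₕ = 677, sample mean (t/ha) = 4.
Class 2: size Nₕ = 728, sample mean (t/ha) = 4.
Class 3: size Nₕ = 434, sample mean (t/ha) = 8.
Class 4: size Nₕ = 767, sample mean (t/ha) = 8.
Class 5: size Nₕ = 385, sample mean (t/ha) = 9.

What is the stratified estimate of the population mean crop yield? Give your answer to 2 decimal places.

N = 2991; weights Wₕ = Nₕ/N = (0.2263, 0.2434, 0.1451, 0.2564, 0.1287).
x̄_st = Σ Wₕ·x̄ₕ = 0.2263·4 + 0.2434·4 + 0.1451·8 + 0.2564·8 + 0.1287·9 ≈ 6.2497...
→ 6.25.

6.25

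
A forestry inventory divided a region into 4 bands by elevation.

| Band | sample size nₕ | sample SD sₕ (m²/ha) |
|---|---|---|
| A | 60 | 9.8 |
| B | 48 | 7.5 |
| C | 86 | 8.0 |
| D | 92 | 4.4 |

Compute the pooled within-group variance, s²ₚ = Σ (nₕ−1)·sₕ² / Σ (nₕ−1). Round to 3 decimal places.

A: (60−1)·9.8² = 59·96.04 = 5666.36
B: (48−1)·7.5² = 47·56.25 = 2643.75
C: (86−1)·8.0² = 85·64 = 5440
D: (92−1)·4.4² = 91·19.36 = 1761.76
Numerator = 15511.87; denominator = Σ(nₕ−1) = 282.
s²ₚ = 15511.87/282 = 55.00663... → 55.007.

55.007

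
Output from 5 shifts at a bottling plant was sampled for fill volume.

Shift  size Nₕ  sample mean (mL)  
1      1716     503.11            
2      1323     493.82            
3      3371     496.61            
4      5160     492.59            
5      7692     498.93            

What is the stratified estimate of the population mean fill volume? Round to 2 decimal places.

N = 19262; weights Wₕ = Nₕ/N = (0.0891, 0.0687, 0.1750, 0.2679, 0.3993).
x̄_st = Σ Wₕ·x̄ₕ = 0.0891·503.11 + 0.0687·493.82 + 0.1750·496.61 + 0.2679·492.59 + 0.3993·498.93 ≈ 496.8470...
→ 496.85.

496.85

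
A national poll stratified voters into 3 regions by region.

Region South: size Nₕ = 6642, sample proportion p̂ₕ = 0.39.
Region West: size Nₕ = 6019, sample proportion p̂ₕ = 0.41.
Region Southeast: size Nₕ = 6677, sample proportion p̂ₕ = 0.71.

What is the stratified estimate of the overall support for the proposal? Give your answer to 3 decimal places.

0.507

N = 6642 + 6019 + 6677 = 19338.
Overall proportion = Σ (Nₕ/N)·p̂ₕ.
Σ Nₕp̂ₕ = 2590.38 + 2467.79 + 4740.67 = 9798.84.
9798.84 / 19338 = 0.50671... → 0.507.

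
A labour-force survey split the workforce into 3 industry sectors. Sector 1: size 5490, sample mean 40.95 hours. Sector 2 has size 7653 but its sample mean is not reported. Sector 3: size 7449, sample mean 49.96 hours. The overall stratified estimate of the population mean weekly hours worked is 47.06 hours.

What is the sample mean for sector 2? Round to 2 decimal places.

Σ Nₕx̄ₕ = N·μ, so 7653·x̄_2 = 20592·47.06 − (5490·40.95 + 7449·49.96).
= 969059.52 − 596967.54 = 372091.98.
x̄_2 = 372091.98 / 7653 = 48.6204... → 48.62.

48.62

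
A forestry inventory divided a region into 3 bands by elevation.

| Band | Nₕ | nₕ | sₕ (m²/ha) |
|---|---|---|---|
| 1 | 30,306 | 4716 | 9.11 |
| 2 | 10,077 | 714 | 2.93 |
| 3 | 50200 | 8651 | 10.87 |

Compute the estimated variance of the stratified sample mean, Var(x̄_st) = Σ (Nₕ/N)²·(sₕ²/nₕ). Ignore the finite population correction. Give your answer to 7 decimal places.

0.0063134

N = 90583; Wₕ = Nₕ/N.
band 1: (30306/90583)²·9.11²/4716 = 0.0019698211
band 2: (10077/90583)²·2.93²/714 = 0.0001488011
band 3: (50200/90583)²·10.87²/8651 = 0.0041947570
Sum = 0.0063133793 → 0.0063134.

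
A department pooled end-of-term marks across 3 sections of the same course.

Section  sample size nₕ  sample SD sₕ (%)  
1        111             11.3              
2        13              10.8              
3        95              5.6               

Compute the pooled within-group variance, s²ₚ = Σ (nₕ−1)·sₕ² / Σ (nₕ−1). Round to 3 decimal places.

1: (111−1)·11.3² = 110·127.69 = 14045.9
2: (13−1)·10.8² = 12·116.64 = 1399.68
3: (95−1)·5.6² = 94·31.36 = 2947.84
Numerator = 18393.42; denominator = Σ(nₕ−1) = 216.
s²ₚ = 18393.42/216 = 85.15472... → 85.155.

85.155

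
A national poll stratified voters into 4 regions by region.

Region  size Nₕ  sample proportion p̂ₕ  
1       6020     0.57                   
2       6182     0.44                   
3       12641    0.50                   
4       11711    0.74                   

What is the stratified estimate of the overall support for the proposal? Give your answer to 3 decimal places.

0.578

Wₕ = Nₕ/N with N = 36554: 0.1647, 0.1691, 0.3458, 0.3204.
p̂_st = 0.1647·0.57 + 0.1691·0.44 + 0.3458·0.50 + 0.3204·0.74 ≈ 0.57827... → 0.578.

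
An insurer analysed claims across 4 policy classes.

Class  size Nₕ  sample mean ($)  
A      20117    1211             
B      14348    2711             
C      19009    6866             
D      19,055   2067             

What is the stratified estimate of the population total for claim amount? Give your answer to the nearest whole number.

233161594

A: 20117·1211 = 24361687
B: 14348·2711 = 38897428
C: 19009·6866 = 130515794
D: 19055·2067 = 39386685
τ̂ = Σ Nₕx̄ₕ = 233161594.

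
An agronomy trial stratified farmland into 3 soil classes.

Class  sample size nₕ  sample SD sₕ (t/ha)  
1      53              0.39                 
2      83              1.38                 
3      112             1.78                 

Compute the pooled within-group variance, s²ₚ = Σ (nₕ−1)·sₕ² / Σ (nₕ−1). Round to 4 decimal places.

2.1052

Degrees of freedom: 52 + 82 + 111 = 245.
Σ(nₕ−1)sₕ² = 52·0.1521 + 82·1.9044 + 111·3.1684 = 515.7624.
s²ₚ = 515.7624 / 245 = 2.105153... → 2.1052.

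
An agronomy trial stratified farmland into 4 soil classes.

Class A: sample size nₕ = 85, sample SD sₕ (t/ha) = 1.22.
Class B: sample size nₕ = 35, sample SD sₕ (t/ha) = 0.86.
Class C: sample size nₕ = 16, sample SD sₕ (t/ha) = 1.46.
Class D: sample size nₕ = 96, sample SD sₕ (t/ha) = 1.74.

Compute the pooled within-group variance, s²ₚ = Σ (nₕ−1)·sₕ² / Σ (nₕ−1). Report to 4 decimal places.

2.0604

Degrees of freedom: 84 + 34 + 15 + 95 = 228.
Σ(nₕ−1)sₕ² = 84·1.4884 + 34·0.7396 + 15·2.1316 + 95·3.0276 = 469.768.
s²ₚ = 469.768 / 228 = 2.060386... → 2.0604.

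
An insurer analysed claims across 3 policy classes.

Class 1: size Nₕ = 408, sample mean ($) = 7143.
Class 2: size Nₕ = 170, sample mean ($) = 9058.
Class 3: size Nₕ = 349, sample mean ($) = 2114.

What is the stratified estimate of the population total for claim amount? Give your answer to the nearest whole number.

5191990

1: 408·7143 = 2914344
2: 170·9058 = 1539860
3: 349·2114 = 737786
τ̂ = Σ Nₕx̄ₕ = 5191990.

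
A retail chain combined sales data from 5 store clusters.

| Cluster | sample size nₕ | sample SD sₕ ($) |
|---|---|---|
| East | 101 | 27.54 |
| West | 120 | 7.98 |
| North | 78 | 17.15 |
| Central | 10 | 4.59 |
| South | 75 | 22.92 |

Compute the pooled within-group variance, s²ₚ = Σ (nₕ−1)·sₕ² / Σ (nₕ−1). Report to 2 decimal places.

Degrees of freedom: 100 + 119 + 77 + 9 + 74 = 379.
Σ(nₕ−1)sₕ² = 100·758.4516 + 119·63.6804 + 77·294.1225 + 9·21.0681 + 74·525.3264 = 145134.3266.
s²ₚ = 145134.3266 / 379 = 382.9402... → 382.94.

382.94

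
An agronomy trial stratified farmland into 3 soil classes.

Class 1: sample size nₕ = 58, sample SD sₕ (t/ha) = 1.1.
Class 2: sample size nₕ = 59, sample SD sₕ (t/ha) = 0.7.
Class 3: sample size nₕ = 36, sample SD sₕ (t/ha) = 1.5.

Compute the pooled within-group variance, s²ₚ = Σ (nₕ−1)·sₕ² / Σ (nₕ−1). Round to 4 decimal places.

Degrees of freedom: 57 + 58 + 35 = 150.
Σ(nₕ−1)sₕ² = 57·1.21 + 58·0.49 + 35·2.25 = 176.14.
s²ₚ = 176.14 / 150 = 1.174267... → 1.1743.

1.1743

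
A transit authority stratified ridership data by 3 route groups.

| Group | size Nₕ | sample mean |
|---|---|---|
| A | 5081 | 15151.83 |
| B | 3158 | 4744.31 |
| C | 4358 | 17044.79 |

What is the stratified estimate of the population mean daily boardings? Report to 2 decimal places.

N = 5081 + 3158 + 4358 = 12597.
Weight each subgroup mean by Nₕ/N and sum.
Σ Nₕx̄ₕ = 5081·15151.83 + 3158·4744.31 + 4358·17044.79 = 76986448.23 + 14982530.98 + 74281194.82 = 166250174.03.
Divide by N: 166250174.03 / 12597 = 13197.6005... → 13197.60.

13197.60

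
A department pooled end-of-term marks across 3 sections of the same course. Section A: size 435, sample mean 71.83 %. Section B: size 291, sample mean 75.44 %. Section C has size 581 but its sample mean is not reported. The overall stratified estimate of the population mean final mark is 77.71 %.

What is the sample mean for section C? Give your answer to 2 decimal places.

N = 435 + 291 + 581 = 1307.
Overall total = μ·N = 77.71·1307 = 101566.97.
Subtract the known strata: 435·71.83 + 291·75.44 = 53199.09.
Remaining total for section C: 101566.97 − 53199.09 = 48367.88.
Divide by its size: 48367.88 / 581 = 83.2494... → 83.25.

83.25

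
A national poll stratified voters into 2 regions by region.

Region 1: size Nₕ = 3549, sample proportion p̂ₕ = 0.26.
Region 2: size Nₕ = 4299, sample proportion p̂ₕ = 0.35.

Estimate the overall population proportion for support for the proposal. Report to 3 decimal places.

0.309

N = 3549 + 4299 = 7848.
Overall proportion = Σ (Nₕ/N)·p̂ₕ.
Σ Nₕp̂ₕ = 922.74 + 1504.65 = 2427.39.
2427.39 / 7848 = 0.30930... → 0.309.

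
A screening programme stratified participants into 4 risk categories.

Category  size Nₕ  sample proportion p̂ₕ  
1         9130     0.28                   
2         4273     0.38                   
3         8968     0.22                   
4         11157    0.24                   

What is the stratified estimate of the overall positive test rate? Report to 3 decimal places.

0.263

N = 9130 + 4273 + 8968 + 11157 = 33528.
Overall proportion = Σ (Nₕ/N)·p̂ₕ.
Σ Nₕp̂ₕ = 2556.4 + 1623.74 + 1972.96 + 2677.68 = 8830.78.
8830.78 / 33528 = 0.26339... → 0.263.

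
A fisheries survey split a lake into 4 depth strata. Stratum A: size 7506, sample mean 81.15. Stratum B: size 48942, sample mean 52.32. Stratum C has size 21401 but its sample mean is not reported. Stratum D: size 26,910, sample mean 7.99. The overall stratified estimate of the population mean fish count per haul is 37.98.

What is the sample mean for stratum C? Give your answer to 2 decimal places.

27.75

N = 7506 + 48942 + 21401 + 26910 = 104759.
Overall total = μ·N = 37.98·104759 = 3978746.82.
Subtract the known strata: 7506·81.15 + 48942·52.32 + 26910·7.99 = 3384768.24.
Remaining total for stratum C: 3978746.82 − 3384768.24 = 593978.58.
Divide by its size: 593978.58 / 21401 = 27.7547... → 27.75.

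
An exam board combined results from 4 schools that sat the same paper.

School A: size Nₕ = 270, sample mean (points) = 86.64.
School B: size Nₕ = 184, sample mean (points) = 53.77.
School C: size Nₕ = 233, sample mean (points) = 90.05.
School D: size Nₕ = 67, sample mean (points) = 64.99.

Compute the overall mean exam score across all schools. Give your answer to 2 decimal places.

N = 754; weights Wₕ = Nₕ/N = (0.3581, 0.2440, 0.3090, 0.0889).
x̄_st = Σ Wₕ·x̄ₕ = 0.3581·86.64 + 0.2440·53.77 + 0.3090·90.05 + 0.0889·64.99 ≈ 77.7486...
→ 77.75.

77.75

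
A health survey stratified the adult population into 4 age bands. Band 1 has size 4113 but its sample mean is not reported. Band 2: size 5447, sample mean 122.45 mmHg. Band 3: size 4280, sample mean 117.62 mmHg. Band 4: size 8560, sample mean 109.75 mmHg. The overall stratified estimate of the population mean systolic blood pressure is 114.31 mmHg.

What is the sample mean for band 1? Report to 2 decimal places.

109.58

N = 4113 + 5447 + 4280 + 8560 = 22400.
Overall total = μ·N = 114.31·22400 = 2560544.
Subtract the known strata: 5447·122.45 + 4280·117.62 + 8560·109.75 = 2109858.75.
Remaining total for band 1: 2560544 − 2109858.75 = 450685.25.
Divide by its size: 450685.25 / 4113 = 109.5758... → 109.58.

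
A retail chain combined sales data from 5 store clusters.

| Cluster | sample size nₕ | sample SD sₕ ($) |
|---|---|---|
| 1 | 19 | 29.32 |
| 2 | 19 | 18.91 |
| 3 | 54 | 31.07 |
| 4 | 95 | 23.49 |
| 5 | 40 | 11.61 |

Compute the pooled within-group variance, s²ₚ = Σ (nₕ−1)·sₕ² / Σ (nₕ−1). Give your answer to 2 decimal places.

1: (19−1)·29.32² = 18·859.6624 = 15473.9232
2: (19−1)·18.91² = 18·357.5881 = 6436.5858
3: (54−1)·31.07² = 53·965.3449 = 51163.2797
4: (95−1)·23.49² = 94·551.7801 = 51867.3294
5: (40−1)·11.61² = 39·134.7921 = 5256.8919
Numerator = 130198.01; denominator = Σ(nₕ−1) = 222.
s²ₚ = 130198.01/222 = 586.4775... → 586.48.

586.48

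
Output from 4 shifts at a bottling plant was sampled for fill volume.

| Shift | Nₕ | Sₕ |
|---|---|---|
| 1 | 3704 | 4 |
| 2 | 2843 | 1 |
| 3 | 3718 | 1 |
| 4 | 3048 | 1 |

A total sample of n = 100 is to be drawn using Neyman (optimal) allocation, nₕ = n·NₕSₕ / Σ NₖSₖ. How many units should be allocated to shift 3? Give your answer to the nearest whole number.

1: NₕSₕ = 3704·4 = 14816
2: NₕSₕ = 2843·1 = 2843
3: NₕSₕ = 3718·1 = 3718
4: NₕSₕ = 3048·1 = 3048
Σ NₕSₕ = 24425.
n_3 = 100·3718/24425 = 15.222... → 15.

15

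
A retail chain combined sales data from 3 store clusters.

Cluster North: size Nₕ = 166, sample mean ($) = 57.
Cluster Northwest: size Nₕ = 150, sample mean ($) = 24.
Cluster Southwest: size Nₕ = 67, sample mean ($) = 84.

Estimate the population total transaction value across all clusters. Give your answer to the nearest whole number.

North: 166·57 = 9462
Northwest: 150·24 = 3600
Southwest: 67·84 = 5628
τ̂ = Σ Nₕx̄ₕ = 18690.

18690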